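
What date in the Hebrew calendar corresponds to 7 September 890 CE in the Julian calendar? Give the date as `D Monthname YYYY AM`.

Both dates share Julian Day Number 2046380; in the Hebrew calendar that is 18 Elul 4650 AM.

18 Elul 4650 AM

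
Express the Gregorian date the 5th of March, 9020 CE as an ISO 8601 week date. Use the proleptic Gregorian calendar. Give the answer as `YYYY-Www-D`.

The weekday is Sunday (ISO weekday 7).
That Sunday belongs to ISO week 9 of ISO year 9020.

9020-W09-7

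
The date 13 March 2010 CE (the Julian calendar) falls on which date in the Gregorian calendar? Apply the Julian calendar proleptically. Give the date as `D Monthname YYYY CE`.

At this point the Julian calendar is 13 days behind the Gregorian.
13 March 2010 Julian + 13 days → 26 March 2010 Gregorian.

26 March 2010 CE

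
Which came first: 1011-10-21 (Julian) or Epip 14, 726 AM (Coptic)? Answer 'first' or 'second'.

First date → JDN 2090619; second date → JDN 2090149.
JDN 2090149 < JDN 2090619, so the second date is earlier.

second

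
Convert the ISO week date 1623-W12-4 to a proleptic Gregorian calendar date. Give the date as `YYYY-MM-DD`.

ISO week 1 of 1623 is the week containing the first Thursday of 1623.
Week 12, day 4 (Thursday) lands on 1623-03-23.

1623-03-23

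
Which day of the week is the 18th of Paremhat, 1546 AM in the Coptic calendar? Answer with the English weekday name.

Equivalently 26 March 1830 Gregorian, JDN 2389538.
Since JDN mod 7 = 4 (0 = Monday), the day is Friday.

Friday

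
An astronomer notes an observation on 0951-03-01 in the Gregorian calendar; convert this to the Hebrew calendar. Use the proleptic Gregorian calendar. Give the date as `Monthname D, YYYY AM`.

Adar 15, 4711 AM

Julian Day Number of the source date = 2068465.
Converting JDN 2068465 to the Hebrew calendar gives 15 Adar 4711 AM.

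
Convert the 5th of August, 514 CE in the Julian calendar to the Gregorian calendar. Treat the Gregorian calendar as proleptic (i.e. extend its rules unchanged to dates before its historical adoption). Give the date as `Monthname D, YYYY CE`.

August 7, 514 CE

The Julian–Gregorian offset here is 2 days (Julian trailing).
5 August 514 Julian + 2 days → 7 August 514 Gregorian.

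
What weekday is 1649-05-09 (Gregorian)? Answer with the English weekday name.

Sunday

Since JDN mod 7 = 6 (0 = Monday), the day is Sunday.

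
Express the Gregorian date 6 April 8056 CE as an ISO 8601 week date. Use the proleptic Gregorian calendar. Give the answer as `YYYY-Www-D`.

The weekday is Thursday (ISO weekday 4).
That Thursday belongs to ISO week 14 of ISO year 8056.

8056-W14-4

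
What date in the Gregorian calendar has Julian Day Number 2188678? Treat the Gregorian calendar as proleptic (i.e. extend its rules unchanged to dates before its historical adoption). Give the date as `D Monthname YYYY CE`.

17 April 1280 CE

JDN 2451545 is 1 Jan 2000; 2188678 is −262867 days from there.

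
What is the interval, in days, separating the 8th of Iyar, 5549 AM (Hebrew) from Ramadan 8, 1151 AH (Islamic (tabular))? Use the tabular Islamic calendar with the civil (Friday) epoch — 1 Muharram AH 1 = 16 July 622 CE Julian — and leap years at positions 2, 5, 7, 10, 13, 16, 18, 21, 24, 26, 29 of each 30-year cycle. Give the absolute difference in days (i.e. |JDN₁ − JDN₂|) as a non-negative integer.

18398

First date → JDN 2374603; second date → JDN 2356205.
The interval is |2374603 − 2356205| = 18398 days.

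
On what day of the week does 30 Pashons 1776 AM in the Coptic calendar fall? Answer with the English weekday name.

Equivalently 7 June 2060 Gregorian, JDN 2473618.
2473618 ≡ 0 (mod 7); counting from Monday = 0 gives Monday.

Monday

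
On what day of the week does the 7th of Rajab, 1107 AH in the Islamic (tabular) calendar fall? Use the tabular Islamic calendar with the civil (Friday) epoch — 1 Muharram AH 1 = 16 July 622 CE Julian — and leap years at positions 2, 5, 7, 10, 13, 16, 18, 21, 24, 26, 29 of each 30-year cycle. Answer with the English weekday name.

Saturday

In the Gregorian calendar this is 11 February 1696 (JDN 2340553).
Since JDN mod 7 = 5 (0 = Monday), the day is Saturday.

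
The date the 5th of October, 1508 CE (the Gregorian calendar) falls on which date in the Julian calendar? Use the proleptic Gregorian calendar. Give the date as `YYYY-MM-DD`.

1508-09-25

For dates in this range the Gregorian date is 10 days ahead of the Julian.
5 October 1508 Gregorian − 10 days → 25 September 1508 Julian.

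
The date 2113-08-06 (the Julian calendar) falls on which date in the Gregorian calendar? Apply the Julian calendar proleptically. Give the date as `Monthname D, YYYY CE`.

For dates in this range the Gregorian date is 14 days ahead of the Julian.
6 August 2113 Julian + 14 days → 20 August 2113 Gregorian.

August 20, 2113 CE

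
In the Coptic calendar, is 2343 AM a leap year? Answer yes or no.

yes

2343 mod 4 = 3; in the Coptic calendar a year is leap when year mod 4 = 3, so it is a leap year.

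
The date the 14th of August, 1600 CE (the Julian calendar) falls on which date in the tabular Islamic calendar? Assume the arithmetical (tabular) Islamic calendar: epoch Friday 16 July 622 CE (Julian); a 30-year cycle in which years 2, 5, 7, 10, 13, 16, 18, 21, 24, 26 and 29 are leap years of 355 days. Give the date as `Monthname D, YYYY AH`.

Safar 13, 1009 AH

Both dates share Julian Day Number 2305684; in the tabular Islamic calendar that is 13 Safar 1009 AH.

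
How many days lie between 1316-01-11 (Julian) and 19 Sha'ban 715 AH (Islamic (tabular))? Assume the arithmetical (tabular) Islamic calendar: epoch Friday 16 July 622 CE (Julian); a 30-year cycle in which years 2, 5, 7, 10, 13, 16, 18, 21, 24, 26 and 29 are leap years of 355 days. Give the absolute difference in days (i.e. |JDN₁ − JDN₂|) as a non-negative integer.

First date → JDN 2201737; second date → JDN 2201683.
The interval is |2201737 − 2201683| = 54 days.

54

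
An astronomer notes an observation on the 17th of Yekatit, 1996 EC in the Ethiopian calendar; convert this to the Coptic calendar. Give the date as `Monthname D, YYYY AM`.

Meshir 17, 1720 AM

The source date corresponds to 25 February 2004 in the Gregorian calendar (JDN 2453061).
That day falls on 17 Meshir 1720 AM in the Coptic calendar.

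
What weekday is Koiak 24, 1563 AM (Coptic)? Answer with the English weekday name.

Equivalently 1 January 1847 Gregorian, JDN 2395663.
2395663 ≡ 4 (mod 7); counting from Monday = 0 gives Friday.

Friday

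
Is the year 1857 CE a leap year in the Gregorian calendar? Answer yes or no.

1857 is not divisible by 4, so it is a common year.

no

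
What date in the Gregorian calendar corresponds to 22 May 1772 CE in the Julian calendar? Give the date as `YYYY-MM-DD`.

At this point the Julian calendar is 11 days behind the Gregorian.
22 May 1772 Julian + 11 days → 2 June 1772 Gregorian.

1772-06-02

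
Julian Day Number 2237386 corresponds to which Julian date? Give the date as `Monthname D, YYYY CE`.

JDN 2237386 is 27 August 1413 in the proleptic Gregorian calendar.
In the Julian calendar that day is August 18, 1413 CE.

August 18, 1413 CE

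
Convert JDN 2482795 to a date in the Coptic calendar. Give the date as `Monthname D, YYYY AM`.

JDN 2482795 is 23 July 2085 in the Gregorian calendar.
In the Coptic calendar that day is Epip 16, 1801 AM.

Epip 16, 1801 AM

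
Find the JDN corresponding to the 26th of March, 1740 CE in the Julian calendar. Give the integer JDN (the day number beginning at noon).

Equivalently 6 April 1740 (Gregorian).
JDN 2451545 is 1 January 2000 CE (Gregorian); the target day is −94867 days from there, so JDN = 2356678.

2356678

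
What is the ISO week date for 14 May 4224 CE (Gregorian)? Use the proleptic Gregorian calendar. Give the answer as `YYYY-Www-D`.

The weekday is Friday (ISO weekday 5).
That Friday belongs to ISO week 20 of ISO year 4224.

4224-W20-5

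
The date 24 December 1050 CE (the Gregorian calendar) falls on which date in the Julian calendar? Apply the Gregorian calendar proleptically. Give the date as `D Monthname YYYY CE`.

18 December 1050 CE

For dates in this range the Gregorian date is 6 days ahead of the Julian.
24 December 1050 Gregorian − 6 days → 18 December 1050 Julian.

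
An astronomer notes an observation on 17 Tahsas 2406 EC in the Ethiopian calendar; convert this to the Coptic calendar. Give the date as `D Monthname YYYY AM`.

17 Koiak 2130 AM

The source date corresponds to 29 December 2413 in the Gregorian calendar (JDN 2602753).
That day falls on 17 Koiak 2130 AM in the Coptic calendar.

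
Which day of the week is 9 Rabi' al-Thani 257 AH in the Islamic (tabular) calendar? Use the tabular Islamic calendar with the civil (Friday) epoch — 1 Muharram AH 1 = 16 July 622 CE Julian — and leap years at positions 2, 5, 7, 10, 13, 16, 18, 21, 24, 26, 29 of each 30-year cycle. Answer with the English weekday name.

In the proleptic Gregorian calendar this is 10 March 871 (JDN 2039255).
Since JDN mod 7 = 1 (0 = Monday), the day is Tuesday.

Tuesday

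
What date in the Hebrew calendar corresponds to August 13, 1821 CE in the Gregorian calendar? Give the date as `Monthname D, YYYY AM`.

Av 15, 5581 AM

Both dates share Julian Day Number 2386391; in the Hebrew calendar that is 15 Av 5581 AM.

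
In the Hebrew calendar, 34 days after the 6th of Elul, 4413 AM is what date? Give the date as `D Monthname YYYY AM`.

11 Tishrei 4414 AM

JDN of the 6th of Elul, 4413 AM = 1959783.
1959783 + 34 = 1959817.
JDN 1959817 in the Hebrew calendar is 11 Tishrei 4414 AM.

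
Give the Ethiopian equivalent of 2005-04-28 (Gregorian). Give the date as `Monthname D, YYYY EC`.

Miyazya 20, 1997 EC

Both dates share Julian Day Number 2453489; in the Ethiopian calendar that is 20 Miyazya 1997 EC.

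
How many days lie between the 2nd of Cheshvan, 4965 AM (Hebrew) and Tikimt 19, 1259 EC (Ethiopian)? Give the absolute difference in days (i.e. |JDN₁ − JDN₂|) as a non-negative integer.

First date → JDN 2161090; second date → JDN 2183753.
The interval is |2161090 − 2183753| = 22663 days.

22663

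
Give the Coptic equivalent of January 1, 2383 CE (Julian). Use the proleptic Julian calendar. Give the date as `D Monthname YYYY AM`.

6 Tobi 2099 AM

Both dates share Julian Day Number 2591449; in the Coptic calendar that is 6 Tobi 2099 AM.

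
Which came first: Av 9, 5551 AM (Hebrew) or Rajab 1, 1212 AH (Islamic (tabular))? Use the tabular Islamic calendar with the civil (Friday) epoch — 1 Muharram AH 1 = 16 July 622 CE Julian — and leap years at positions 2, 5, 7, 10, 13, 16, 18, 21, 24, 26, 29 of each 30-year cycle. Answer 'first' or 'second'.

First date → JDN 2375430; second date → JDN 2377755.
JDN 2375430 < JDN 2377755, so the first date is earlier.

first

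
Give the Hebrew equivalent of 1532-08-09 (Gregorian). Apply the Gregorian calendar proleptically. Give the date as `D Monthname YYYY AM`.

28 Av 5292 AM

Both dates share Julian Day Number 2280832; in the Hebrew calendar that is 28 Av 5292 AM.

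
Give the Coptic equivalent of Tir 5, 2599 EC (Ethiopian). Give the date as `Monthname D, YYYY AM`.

The source date corresponds to 18 January 2607 in the Gregorian calendar (JDN 2673264).
That day falls on 5 Tobi 2323 AM in the Coptic calendar.

Tobi 5, 2323 AM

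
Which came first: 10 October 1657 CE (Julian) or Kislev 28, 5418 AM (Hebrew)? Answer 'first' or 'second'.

first

Converting both to JDN: 2326560 vs 2326605; the smaller is the first.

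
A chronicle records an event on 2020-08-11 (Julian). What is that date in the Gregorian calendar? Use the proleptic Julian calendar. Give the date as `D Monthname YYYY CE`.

At this point the Julian calendar is 13 days behind the Gregorian.
11 August 2020 Julian + 13 days → 24 August 2020 Gregorian.

24 August 2020 CE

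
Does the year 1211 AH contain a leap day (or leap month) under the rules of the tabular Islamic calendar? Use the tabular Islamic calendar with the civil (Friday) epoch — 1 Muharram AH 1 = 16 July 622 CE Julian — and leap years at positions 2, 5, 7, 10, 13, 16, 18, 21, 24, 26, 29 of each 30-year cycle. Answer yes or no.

no

Year 1211 AH is year 11 of its 30-year cycle; leap positions are 2, 5, 7, 10, 13, 16, 18, 21, 24, 26, 29, so it is a common year (354 days).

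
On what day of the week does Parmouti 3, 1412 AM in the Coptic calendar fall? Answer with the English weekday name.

This is JDN 2340610 (8 April 1696 Gregorian).
JDN 2340610 mod 7 = 6, and JDN 0 was a Monday, so this is a Sunday.

Sunday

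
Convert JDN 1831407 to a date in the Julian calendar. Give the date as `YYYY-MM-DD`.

JDN 1831407 is 14 February 302 in the proleptic Gregorian calendar.
In the Julian calendar that day is 0302-02-13.

0302-02-13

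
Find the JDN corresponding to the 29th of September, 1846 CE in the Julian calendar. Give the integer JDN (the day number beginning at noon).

2395581

Equivalently 11 October 1846 (Gregorian).
JDN 2299161 is 15 October 1582 CE (Gregorian); the target day is +96420 days from there, so JDN = 2395581.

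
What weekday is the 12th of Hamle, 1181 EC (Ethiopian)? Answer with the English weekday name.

In the proleptic Gregorian calendar this is 13 July 1189 (JDN 2155527).
2155527 ≡ 3 (mod 7); counting from Monday = 0 gives Thursday.

Thursday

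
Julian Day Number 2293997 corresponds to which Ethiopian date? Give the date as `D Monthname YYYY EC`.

22 Nehase 1560 EC

The proleptic Gregorian equivalent of JDN 2293997 is 25 August 1568.
In the Ethiopian calendar that day is 22 Nehase 1560 EC.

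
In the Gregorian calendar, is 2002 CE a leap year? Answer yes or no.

no

2002 is not divisible by 4, so it is a common year.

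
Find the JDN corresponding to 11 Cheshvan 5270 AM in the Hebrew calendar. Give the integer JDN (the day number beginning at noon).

2272518

In the proleptic Gregorian calendar the same day is 4 November 1509.
JDN 2451545 is 1 January 2000 CE (Gregorian); the target day is −179027 days from there, so JDN = 2272518.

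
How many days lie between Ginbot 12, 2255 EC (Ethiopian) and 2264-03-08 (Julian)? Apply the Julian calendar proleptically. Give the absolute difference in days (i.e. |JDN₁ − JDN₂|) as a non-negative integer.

First date → JDN 2547745; second date → JDN 2548051.
The interval is |2547745 − 2548051| = 306 days.

306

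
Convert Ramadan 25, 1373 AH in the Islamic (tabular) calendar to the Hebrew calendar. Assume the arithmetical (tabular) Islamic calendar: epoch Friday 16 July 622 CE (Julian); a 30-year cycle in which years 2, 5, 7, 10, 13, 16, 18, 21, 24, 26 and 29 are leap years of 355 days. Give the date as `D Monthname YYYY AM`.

25 Iyar 5714 AM

The source date corresponds to 28 May 1954 in the Gregorian calendar (JDN 2434891).
That day falls on 25 Iyar 5714 AM in the Hebrew calendar.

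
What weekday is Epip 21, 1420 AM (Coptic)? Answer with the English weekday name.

Saturday

This is JDN 2343640 (26 July 1704 Gregorian).
2343640 ≡ 5 (mod 7); counting from Monday = 0 gives Saturday.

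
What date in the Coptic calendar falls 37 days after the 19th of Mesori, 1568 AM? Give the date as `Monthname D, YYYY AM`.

Counting 37 days forward from JDN 2397725 reaches JDN 2397762, which is Thout 21, 1569 AM.

Thout 21, 1569 AM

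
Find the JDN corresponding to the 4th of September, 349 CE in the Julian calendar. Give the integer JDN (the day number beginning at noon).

1848777

Equivalently 5 September 349 (proleptic Gregorian).
JDN 2299161 is 15 October 1582 CE (Gregorian); the target day is −450384 days from there, so JDN = 1848777.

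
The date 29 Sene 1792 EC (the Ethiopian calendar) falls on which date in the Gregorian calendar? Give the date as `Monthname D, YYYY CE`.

Both dates share Julian Day Number 2378682; in the Gregorian calendar that is 5 July 1800 CE.

July 5, 1800 CE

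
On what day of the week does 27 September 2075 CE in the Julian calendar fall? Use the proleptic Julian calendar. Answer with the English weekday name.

Thursday

In the Gregorian calendar this is 10 October 2075 (JDN 2479221).
JDN 2479221 mod 7 = 3, and JDN 0 was a Monday, so this is a Thursday.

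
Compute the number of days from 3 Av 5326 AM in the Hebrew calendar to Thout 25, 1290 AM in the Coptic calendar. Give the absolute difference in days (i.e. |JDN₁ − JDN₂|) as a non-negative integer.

2622

First date → JDN 2293239; second date → JDN 2295861.
The interval is |2293239 − 2295861| = 2622 days.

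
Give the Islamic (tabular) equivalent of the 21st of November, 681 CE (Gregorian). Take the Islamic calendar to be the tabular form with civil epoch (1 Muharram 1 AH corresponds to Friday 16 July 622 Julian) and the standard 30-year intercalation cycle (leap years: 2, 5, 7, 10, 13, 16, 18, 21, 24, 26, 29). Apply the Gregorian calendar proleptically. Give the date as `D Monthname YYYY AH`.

Julian Day Number of the source date = 1970115.
Converting JDN 1970115 to the tabular Islamic calendar gives 1 Rabi' al-Awwal 62 AH.

1 Rabi' al-Awwal 62 AH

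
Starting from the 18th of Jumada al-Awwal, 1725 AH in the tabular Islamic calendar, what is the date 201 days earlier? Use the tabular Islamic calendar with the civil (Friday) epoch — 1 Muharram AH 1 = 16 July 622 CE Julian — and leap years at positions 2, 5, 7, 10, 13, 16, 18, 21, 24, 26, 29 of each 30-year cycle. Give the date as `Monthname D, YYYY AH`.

Shawwal 23, 1724 AH

Counting 201 days back from JDN 2559503 reaches JDN 2559302, which is Shawwal 23, 1724 AH.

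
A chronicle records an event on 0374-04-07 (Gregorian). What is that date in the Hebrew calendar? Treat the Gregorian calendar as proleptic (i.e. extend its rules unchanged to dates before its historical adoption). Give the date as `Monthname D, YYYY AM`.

Nisan 8, 4134 AM

Both dates share Julian Day Number 1857757; in the Hebrew calendar that is 8 Nisan 4134 AM.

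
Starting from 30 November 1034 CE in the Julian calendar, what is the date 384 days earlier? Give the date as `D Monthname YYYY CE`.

The starting date is JDN 2099060; 2099060 − 384 = 2098676.
JDN 2098676 corresponds to 11 November 1033 CE.

11 November 1033 CE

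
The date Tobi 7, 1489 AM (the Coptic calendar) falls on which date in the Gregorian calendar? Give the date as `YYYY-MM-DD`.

1773-01-13

Julian Day Number of the source date = 2368648.
Converting JDN 2368648 to the Gregorian calendar gives 13 January 1773 CE.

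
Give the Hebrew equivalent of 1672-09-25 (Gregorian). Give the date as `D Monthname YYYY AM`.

4 Tishrei 5433 AM

Both dates share Julian Day Number 2332014; in the Hebrew calendar that is 4 Tishrei 5433 AM.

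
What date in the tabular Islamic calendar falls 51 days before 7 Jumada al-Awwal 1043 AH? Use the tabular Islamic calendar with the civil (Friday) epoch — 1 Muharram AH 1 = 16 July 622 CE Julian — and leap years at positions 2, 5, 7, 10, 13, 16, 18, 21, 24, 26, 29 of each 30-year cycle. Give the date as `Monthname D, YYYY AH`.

Rabi' al-Awwal 15, 1043 AH

JDN of 7 Jumada al-Awwal 1043 AH = 2317814.
2317814 − 51 = 2317763.
JDN 2317763 in the tabular Islamic calendar is Rabi' al-Awwal 15, 1043 AH.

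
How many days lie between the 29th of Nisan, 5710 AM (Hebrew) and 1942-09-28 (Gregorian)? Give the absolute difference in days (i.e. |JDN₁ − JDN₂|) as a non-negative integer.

2757

JDN of the first date = 2433388.
JDN of the second date = 2430631.
|2430631 − 2433388| = 2757.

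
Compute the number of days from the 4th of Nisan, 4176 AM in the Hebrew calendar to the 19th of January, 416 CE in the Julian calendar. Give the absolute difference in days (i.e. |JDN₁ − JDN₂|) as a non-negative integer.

60

First date → JDN 1873080; second date → JDN 1873020.
The interval is |1873080 − 1873020| = 60 days.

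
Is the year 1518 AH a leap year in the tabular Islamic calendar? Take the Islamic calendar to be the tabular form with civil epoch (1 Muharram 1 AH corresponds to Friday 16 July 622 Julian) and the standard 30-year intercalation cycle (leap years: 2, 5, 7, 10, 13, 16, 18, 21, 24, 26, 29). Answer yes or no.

Year 1518 AH is year 18 of its 30-year cycle; leap positions are 2, 5, 7, 10, 13, 16, 18, 21, 24, 26, 29, so it is a leap year (355 days).

yes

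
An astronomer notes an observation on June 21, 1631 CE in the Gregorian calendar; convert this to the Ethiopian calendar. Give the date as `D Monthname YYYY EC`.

17 Sene 1623 EC

Julian Day Number of the source date = 2316942.
Converting JDN 2316942 to the Ethiopian calendar gives 17 Sene 1623 EC.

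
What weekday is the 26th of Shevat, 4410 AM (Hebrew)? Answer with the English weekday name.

In the proleptic Gregorian calendar this is 6 February 650 (JDN 1958504).
Since JDN mod 7 = 2 (0 = Monday), the day is Wednesday.

Wednesday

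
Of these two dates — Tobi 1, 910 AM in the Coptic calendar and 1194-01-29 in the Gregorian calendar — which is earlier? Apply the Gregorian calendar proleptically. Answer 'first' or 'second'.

The two dates have Julian Day Numbers 2157162 and 2157188 respectively.
Since 2157162 < 2157188, the first date comes first.

first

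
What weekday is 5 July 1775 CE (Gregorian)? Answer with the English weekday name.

Wednesday

2369551 ≡ 2 (mod 7); counting from Monday = 0 gives Wednesday.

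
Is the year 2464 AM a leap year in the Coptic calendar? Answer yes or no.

2464 mod 4 = 0; in the Coptic calendar a year is leap when year mod 4 = 3, so it is a common year.

no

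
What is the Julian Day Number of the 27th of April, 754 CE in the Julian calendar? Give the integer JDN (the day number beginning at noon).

Equivalently 1 May 754 (proleptic Gregorian).
JDN 2400001 is 17 November 1858 CE (Gregorian), MJD 0; the target day is −403428 days from there, so JDN = 1996573.

1996573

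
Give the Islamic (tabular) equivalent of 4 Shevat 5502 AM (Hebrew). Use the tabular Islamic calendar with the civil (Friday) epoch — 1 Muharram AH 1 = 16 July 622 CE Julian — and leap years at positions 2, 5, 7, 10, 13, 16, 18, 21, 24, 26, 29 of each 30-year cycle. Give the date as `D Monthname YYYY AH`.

2 Dhu al-Qa'dah 1154 AH

Julian Day Number of the source date = 2357321.
Converting JDN 2357321 to the tabular Islamic calendar gives 2 Dhu al-Qa'dah 1154 AH.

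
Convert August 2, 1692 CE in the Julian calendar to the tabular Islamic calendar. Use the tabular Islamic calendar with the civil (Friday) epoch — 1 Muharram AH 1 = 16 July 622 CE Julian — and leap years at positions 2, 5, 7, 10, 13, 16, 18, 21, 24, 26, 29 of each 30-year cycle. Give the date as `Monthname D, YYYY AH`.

Both dates share Julian Day Number 2339275; in the tabular Islamic calendar that is 29 Dhu al-Qa'dah 1103 AH.

Dhu al-Qa'dah 29, 1103 AH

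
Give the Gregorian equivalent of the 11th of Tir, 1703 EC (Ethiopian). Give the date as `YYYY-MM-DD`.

Both dates share Julian Day Number 2346006; in the Gregorian calendar that is 17 January 1711 CE.

1711-01-17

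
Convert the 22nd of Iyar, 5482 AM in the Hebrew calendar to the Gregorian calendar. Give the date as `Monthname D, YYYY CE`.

Both dates share Julian Day Number 2350136; in the Gregorian calendar that is 9 May 1722 CE.

May 9, 1722 CE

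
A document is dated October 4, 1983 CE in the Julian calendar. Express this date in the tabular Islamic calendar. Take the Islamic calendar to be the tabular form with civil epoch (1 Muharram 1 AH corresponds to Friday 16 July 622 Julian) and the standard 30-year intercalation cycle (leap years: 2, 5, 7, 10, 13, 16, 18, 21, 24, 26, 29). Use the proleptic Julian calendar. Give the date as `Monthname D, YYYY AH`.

The source date corresponds to 17 October 1983 in the Gregorian calendar (JDN 2445625).
That day falls on 10 Muharram 1404 AH in the tabular Islamic calendar.

Muharram 10, 1404 AH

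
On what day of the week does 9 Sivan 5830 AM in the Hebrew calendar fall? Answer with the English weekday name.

Monday

In the Gregorian calendar this is 19 May 2070 (JDN 2477251).
Since JDN mod 7 = 0 (0 = Monday), the day is Monday.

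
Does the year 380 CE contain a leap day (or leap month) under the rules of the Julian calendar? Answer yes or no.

380 mod 4 = 0, so it is a leap year in the Julian calendar.

yes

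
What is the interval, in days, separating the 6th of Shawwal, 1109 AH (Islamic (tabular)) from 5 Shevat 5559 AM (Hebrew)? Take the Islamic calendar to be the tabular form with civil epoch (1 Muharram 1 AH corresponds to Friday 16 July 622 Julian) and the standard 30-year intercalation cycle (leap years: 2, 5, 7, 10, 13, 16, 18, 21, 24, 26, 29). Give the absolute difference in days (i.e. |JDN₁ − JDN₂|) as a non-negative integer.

JDN of the first date = 2341349.
JDN of the second date = 2378142.
|2378142 − 2341349| = 36793.

36793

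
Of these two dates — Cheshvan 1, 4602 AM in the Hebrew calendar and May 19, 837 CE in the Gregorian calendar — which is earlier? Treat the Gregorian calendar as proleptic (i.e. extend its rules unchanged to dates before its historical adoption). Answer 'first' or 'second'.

second

Converting both to JDN: 2028526 vs 2026907; the smaller is the second.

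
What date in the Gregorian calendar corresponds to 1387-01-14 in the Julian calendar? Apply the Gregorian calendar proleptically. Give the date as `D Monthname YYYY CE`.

At this point the Julian calendar is 8 days behind the Gregorian.
14 January 1387 Julian + 8 days → 22 January 1387 Gregorian.

22 January 1387 CE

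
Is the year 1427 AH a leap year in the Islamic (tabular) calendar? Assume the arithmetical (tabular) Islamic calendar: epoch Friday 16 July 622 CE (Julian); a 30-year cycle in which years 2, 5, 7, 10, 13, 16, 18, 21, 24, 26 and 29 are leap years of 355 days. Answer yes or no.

Year 1427 AH is year 17 of its 30-year cycle; leap positions are 2, 5, 7, 10, 13, 16, 18, 21, 24, 26, 29, so it is a common year (354 days).

no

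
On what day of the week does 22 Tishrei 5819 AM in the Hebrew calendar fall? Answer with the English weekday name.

This is JDN 2473012 (10 October 2058 Gregorian).
Since JDN mod 7 = 3 (0 = Monday), the day is Thursday.

Thursday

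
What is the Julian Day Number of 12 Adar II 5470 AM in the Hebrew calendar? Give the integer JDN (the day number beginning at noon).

2345697

Equivalently 14 March 1710 (Gregorian).
JDN 2451545 is 1 January 2000 CE (Gregorian); the target day is −105848 days from there, so JDN = 2345697.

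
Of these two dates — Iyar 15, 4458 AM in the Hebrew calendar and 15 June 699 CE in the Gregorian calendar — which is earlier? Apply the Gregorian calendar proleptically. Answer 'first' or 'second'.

The two dates have Julian Day Numbers 1976124 and 1976530 respectively.
Since 1976124 < 1976530, the first date comes first.

first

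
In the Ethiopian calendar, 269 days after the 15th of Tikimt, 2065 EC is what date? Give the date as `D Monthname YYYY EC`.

14 Hamle 2065 EC

JDN of the 15th of Tikimt, 2065 EC = 2478141.
2478141 + 269 = 2478410.
JDN 2478410 in the Ethiopian calendar is 14 Hamle 2065 EC.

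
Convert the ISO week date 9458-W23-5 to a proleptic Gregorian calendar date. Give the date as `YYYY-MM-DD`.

ISO week 1 of 9458 is the week containing the first Thursday of 9458.
Week 23, day 5 (Friday) lands on 9458-06-11.

9458-06-11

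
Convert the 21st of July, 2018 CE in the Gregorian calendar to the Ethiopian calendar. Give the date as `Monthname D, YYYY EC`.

Julian Day Number of the source date = 2458321.
Converting JDN 2458321 to the Ethiopian calendar gives 14 Hamle 2010 EC.

Hamle 14, 2010 EC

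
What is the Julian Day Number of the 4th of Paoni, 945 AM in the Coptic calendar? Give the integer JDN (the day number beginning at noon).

In the proleptic Gregorian calendar the same day is 5 June 1229.
JDN 2299161 is 15 October 1582 CE (Gregorian); the target day is −129062 days from there, so JDN = 2170099.

2170099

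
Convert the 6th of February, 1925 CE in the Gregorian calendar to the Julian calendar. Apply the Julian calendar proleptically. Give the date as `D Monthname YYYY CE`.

24 January 1925 CE

For dates in this range the Gregorian date is 13 days ahead of the Julian.
6 February 1925 Gregorian − 13 days → 24 January 1925 Julian.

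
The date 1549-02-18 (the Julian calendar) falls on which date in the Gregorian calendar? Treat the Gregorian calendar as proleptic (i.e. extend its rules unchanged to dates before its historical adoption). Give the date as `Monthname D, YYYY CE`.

February 28, 1549 CE

At this point the Julian calendar is 10 days behind the Gregorian.
18 February 1549 Julian + 10 days → 28 February 1549 Gregorian.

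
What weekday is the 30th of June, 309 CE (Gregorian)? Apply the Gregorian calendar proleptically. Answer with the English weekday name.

Wednesday

1834100 ≡ 2 (mod 7); counting from Monday = 0 gives Wednesday.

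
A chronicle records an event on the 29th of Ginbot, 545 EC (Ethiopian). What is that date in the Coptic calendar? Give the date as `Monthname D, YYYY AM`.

Both dates share Julian Day Number 1923185; in the Coptic calendar that is 29 Pashons 269 AM.

Pashons 29, 269 AM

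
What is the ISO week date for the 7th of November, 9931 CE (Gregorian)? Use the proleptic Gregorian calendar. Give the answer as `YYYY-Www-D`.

9931-W45-6

The weekday is Saturday (ISO weekday 6).
That Saturday belongs to ISO week 45 of ISO year 9931.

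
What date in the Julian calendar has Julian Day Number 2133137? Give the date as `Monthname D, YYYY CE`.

The proleptic Gregorian equivalent of JDN 2133137 is 25 March 1128.
In the Julian calendar that day is March 18, 1128 CE.

March 18, 1128 CE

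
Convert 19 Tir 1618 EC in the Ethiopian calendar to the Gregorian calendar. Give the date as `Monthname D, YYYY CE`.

Both dates share Julian Day Number 2314968; in the Gregorian calendar that is 24 January 1626 CE.

January 24, 1626 CE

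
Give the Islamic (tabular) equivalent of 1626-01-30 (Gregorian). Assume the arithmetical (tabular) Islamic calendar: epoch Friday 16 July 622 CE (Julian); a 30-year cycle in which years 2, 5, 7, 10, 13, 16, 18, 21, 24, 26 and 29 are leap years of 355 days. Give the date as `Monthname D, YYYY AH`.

Both dates share Julian Day Number 2314974; in the tabular Islamic calendar that is 2 Jumada al-Awwal 1035 AH.

Jumada al-Awwal 2, 1035 AH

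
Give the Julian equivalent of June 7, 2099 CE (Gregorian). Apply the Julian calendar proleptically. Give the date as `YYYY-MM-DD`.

For dates in this range the Gregorian date is 13 days ahead of the Julian.
7 June 2099 Gregorian − 13 days → 25 May 2099 Julian.

2099-05-25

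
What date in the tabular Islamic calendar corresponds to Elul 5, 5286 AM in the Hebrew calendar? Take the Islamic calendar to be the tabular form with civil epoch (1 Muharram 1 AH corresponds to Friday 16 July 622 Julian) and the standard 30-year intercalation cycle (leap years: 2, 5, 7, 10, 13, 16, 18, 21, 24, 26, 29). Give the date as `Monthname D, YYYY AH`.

Both dates share Julian Day Number 2278655; in the tabular Islamic calendar that is 6 Dhu al-Qa'dah 932 AH.

Dhu al-Qa'dah 6, 932 AH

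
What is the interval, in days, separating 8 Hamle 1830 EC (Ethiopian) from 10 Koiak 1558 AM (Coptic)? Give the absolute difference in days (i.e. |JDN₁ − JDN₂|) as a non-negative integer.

First date → JDN 2392570; second date → JDN 2393823.
The interval is |2392570 − 2393823| = 1253 days.

1253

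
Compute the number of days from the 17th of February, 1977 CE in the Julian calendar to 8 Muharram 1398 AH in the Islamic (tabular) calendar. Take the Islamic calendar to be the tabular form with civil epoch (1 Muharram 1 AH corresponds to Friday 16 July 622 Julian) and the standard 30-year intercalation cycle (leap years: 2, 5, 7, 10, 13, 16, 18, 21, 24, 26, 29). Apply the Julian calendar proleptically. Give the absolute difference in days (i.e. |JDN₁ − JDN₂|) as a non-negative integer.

JDN of the first date = 2443205.
JDN of the second date = 2443497.
|2443497 − 2443205| = 292.

292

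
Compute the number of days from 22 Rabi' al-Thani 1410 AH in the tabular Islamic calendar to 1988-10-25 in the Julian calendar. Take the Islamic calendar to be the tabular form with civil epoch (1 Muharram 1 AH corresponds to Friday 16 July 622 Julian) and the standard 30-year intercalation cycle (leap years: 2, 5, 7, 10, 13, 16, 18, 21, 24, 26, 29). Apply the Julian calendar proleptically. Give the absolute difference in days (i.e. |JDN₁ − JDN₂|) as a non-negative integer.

First date → JDN 2447853; second date → JDN 2447473.
The interval is |2447853 − 2447473| = 380 days.

380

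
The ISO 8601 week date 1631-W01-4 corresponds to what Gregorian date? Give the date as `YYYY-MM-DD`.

ISO week 1 of 1631 is the week containing the first Thursday of 1631.
Week 1, day 4 (Thursday) lands on 1631-01-02.

1631-01-02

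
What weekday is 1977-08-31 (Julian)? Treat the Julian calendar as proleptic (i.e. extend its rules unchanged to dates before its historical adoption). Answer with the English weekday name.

Tuesday

In the Gregorian calendar this is 13 September 1977 (JDN 2443400).
Since JDN mod 7 = 1 (0 = Monday), the day is Tuesday.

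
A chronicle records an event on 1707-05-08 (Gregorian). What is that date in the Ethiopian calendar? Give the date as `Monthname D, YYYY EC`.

Julian Day Number of the source date = 2344656.
Converting JDN 2344656 to the Ethiopian calendar gives 2 Ginbot 1699 EC.

Ginbot 2, 1699 EC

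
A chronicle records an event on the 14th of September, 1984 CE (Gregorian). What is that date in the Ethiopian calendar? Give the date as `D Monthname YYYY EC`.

4 Meskerem 1977 EC

Both dates share Julian Day Number 2445958; in the Ethiopian calendar that is 4 Meskerem 1977 EC.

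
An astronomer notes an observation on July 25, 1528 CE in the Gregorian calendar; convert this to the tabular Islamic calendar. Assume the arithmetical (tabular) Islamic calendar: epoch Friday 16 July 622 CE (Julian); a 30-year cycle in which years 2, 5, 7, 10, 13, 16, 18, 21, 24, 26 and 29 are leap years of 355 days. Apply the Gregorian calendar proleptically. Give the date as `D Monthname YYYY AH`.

27 Shawwal 934 AH

Julian Day Number of the source date = 2279356.
Converting JDN 2279356 to the tabular Islamic calendar gives 27 Shawwal 934 AH.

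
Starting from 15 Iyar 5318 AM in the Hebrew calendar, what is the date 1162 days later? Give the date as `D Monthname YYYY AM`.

The starting date is JDN 2290240; 2290240 + 1162 = 2291402.
JDN 2291402 corresponds to 24 Tammuz 5321 AM.

24 Tammuz 5321 AM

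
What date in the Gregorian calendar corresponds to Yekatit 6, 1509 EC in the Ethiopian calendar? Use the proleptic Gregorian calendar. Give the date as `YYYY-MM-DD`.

Both dates share Julian Day Number 2275173; in the Gregorian calendar that is 10 February 1517 CE.

1517-02-10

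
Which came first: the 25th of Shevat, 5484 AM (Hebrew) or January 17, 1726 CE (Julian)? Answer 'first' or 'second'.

first

The two dates have Julian Day Numbers 2350787 and 2351496 respectively.
Since 2350787 < 2351496, the first date comes first.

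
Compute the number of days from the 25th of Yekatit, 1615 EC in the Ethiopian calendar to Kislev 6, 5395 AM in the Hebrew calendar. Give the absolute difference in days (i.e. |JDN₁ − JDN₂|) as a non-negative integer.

JDN of the first date = 2313908.
JDN of the second date = 2318197.
|2318197 − 2313908| = 4289.

4289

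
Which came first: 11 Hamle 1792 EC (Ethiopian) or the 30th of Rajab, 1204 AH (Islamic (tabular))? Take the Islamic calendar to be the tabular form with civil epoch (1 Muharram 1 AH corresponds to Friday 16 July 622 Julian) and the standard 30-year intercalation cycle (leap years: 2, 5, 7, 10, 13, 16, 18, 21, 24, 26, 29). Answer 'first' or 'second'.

First date → JDN 2378694; second date → JDN 2374949.
JDN 2374949 < JDN 2378694, so the second date is earlier.

second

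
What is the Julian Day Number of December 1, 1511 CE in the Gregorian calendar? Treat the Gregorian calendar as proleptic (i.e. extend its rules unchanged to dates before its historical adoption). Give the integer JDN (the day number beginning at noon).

JDN 2451545 is 1 January 2000 CE (Gregorian); the target day is −178270 days from there, so JDN = 2273275.

2273275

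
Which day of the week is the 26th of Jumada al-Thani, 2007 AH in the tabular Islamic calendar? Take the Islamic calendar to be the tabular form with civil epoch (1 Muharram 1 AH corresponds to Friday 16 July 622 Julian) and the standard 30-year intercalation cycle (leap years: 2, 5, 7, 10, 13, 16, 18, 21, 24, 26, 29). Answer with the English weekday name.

Equivalently 15 April 2569 Gregorian, JDN 2659473.
JDN 2659473 mod 7 = 5, and JDN 0 was a Monday, so this is a Saturday.

Saturday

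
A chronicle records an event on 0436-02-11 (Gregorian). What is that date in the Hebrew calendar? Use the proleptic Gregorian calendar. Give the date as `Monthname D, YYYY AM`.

Julian Day Number of the source date = 1880347.
Converting JDN 1880347 to the Hebrew calendar gives 6 Adar 4196 AM.

Adar 6, 4196 AM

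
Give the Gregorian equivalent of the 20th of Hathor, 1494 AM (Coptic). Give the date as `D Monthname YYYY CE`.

Both dates share Julian Day Number 2370427; in the Gregorian calendar that is 27 November 1777 CE.

27 November 1777 CE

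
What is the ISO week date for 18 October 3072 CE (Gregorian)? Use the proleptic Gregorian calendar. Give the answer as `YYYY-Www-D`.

The weekday is Friday (ISO weekday 5).
That Friday belongs to ISO week 42 of ISO year 3072.

3072-W42-5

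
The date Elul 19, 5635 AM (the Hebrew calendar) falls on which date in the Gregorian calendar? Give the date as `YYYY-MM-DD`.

1875-09-19

Julian Day Number of the source date = 2406151.
Converting JDN 2406151 to the Gregorian calendar gives 19 September 1875 CE.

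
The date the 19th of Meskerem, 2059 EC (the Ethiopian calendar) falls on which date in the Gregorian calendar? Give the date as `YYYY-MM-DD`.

2066-09-29

Both dates share Julian Day Number 2475923; in the Gregorian calendar that is 29 September 2066 CE.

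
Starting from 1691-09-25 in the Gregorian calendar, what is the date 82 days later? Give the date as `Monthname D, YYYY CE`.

Counting 82 days forward from JDN 2338953 reaches JDN 2339035, which is December 16, 1691 CE.

December 16, 1691 CE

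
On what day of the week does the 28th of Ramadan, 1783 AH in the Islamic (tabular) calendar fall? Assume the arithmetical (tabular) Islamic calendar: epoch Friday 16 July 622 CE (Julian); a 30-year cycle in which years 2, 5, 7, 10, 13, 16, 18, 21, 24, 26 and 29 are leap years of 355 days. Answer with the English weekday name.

In the Gregorian calendar this is 15 March 2352 (JDN 2580184).
Since JDN mod 7 = 5 (0 = Monday), the day is Saturday.

Saturday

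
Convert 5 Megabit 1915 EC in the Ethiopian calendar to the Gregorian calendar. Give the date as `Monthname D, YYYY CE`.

March 14, 1923 CE

Julian Day Number of the source date = 2423493.
Converting JDN 2423493 to the Gregorian calendar gives 14 March 1923 CE.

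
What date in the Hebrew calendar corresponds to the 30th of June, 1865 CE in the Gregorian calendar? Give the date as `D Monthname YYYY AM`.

Julian Day Number of the source date = 2402418.
Converting JDN 2402418 to the Hebrew calendar gives 6 Tammuz 5625 AM.

6 Tammuz 5625 AM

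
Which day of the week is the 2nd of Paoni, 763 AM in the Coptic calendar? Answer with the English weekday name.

In the proleptic Gregorian calendar this is 2 June 1047 (JDN 2103621).
JDN 2103621 mod 7 = 2, and JDN 0 was a Monday, so this is a Wednesday.

Wednesday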